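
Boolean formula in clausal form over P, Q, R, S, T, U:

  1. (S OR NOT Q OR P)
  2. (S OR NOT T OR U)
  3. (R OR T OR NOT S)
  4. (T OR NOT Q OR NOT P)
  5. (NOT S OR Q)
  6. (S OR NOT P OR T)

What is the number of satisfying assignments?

20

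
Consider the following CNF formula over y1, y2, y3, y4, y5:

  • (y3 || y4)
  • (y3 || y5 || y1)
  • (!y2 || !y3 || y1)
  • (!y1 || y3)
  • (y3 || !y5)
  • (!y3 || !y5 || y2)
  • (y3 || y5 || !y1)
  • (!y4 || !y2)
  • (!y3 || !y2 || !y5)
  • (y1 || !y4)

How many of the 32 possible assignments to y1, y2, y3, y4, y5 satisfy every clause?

4

The models are:
  y1=F y2=F y3=T y4=F y5=F
  y1=T y2=F y3=T y4=F y5=F
  y1=T y2=F y3=T y4=T y5=F
  y1=T y2=T y3=T y4=F y5=F
That's 4 in total.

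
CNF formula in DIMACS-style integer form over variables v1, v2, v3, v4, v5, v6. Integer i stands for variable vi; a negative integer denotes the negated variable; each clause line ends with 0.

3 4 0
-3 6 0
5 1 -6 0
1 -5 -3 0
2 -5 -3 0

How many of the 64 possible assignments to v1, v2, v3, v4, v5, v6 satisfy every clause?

Split on v3, then v5.
  v3=1, v5=1: remaining (v1,v2,v4,v6) ∈ {(1,1,0,1); (1,1,1,1)} — 2.
  v3=1, v5=0: remaining (v1,v2,v4,v6) ∈ {(1,0,0,1); (1,0,1,1); (1,1,0,1); (1,1,1,1)} — 4.
  v3=0, v5=1: forces v4=1; v1, v2, v6 free → 2^3 = 8.
  v3=0, v5=0: v2 free; 3 ways for (v1,v4,v6) × 2^1 = 6.
Total: 2 + 4 + 8 + 6 = 20.

20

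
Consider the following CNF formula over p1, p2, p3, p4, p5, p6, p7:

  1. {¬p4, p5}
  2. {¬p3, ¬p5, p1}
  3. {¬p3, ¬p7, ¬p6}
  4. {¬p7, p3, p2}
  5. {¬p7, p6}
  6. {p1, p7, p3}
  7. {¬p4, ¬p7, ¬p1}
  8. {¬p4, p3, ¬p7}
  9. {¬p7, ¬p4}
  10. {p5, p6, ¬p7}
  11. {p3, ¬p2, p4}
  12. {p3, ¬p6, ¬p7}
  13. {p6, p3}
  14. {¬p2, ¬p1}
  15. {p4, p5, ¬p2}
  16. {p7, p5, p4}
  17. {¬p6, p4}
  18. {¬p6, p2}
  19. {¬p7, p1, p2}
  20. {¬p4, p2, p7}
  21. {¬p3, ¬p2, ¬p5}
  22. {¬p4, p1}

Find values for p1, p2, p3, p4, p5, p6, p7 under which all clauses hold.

p1=True, p2=False, p3=True, p4=False, p5=True, p6=False, p7=False

Try p1 = True.
  then p2 is forced to False.
  then p6 is forced to False.
  then p7 is forced to False.
  then p3 is forced to True.
  then p4 is forced to False.
  then p5 is forced to True.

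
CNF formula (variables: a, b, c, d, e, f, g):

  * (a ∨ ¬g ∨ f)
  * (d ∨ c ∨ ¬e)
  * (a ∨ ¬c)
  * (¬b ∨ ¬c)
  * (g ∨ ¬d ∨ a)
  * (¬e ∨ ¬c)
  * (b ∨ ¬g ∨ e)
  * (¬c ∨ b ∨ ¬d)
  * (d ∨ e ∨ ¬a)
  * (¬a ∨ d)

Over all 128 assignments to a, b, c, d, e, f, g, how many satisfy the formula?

22

Case analysis on a and c:
  a=1, c=1: a clause becomes empty — 0.
  a=1, c=0: f free; 7 ways for (b,d,e,g) × 2^1 = 14.
  a=0, c=1: a clause becomes empty — 0.
  a=0, c=0: 8 of the 32 assignments to (b,d,e,f,g) work.
Total: 0 + 14 + 0 + 8 = 22.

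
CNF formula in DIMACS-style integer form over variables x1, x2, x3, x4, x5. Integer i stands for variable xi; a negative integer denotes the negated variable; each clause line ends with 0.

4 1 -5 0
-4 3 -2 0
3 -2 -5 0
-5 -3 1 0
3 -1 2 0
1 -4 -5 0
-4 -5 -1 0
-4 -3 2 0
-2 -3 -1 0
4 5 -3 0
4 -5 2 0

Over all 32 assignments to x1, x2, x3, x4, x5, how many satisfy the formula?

5

Satisfying assignments:
  x1=F x2=F x3=F x4=F x5=F
  x1=F x2=F x3=F x4=T x5=F
  x1=F x2=T x3=F x4=F x5=F
  x1=F x2=T x3=T x4=T x5=F
  x1=T x2=T x3=F x4=F x5=F
Count: 5.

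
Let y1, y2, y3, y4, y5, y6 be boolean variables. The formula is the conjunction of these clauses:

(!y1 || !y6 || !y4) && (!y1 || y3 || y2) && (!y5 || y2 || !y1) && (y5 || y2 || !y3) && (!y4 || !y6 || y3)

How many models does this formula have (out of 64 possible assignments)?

36

Case analysis on y1 and y2:
  y1=T, y2=T: y3, y5 free; 3 ways for (y4,y6) × 2^2 = 12.
  y1=T, y2=F: a clause becomes empty — 0.
  y1=F, y2=T: y5 free; 7 ways for (y3,y4,y6) × 2^1 = 14.
  y1=F, y2=F: 10 of the 16 assignments to (y3,y4,y5,y6) work.
Total: 12 + 0 + 14 + 10 = 36.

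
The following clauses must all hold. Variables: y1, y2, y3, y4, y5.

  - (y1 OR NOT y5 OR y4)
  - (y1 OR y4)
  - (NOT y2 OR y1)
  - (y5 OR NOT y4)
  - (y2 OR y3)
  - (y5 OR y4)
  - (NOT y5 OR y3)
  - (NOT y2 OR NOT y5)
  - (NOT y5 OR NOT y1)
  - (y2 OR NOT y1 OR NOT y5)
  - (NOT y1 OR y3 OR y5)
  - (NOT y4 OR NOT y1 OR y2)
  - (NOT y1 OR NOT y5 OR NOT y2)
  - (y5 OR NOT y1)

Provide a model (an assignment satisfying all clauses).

Pure literal: y3 appears only positively; assign y3 = True.
Branch on y1: take y1 = False.
  then y4 is forced to True.
  then y2 is forced to False.
  then y5 is forced to True.

y1=F  y2=F  y3=T  y4=T  y5=T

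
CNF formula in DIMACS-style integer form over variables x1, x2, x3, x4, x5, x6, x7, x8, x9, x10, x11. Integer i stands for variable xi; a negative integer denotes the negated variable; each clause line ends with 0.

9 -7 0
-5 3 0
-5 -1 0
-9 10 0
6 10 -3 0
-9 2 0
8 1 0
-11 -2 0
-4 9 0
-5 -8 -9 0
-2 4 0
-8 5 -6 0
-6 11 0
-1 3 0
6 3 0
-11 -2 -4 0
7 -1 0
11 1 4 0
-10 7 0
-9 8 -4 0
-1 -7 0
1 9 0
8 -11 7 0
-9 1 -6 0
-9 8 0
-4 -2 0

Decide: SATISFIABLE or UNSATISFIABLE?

UNSATISFIABLE

x9 = True:
  propagation gives x10=True, x2=True, x11=False, x4=True; an empty clause results — contradiction.
x9 = False:
  propagation gives x7=False, x4=False, x2=False, x1=False; an empty clause results — contradiction.
Every branch closes, so no satisfying assignment exists.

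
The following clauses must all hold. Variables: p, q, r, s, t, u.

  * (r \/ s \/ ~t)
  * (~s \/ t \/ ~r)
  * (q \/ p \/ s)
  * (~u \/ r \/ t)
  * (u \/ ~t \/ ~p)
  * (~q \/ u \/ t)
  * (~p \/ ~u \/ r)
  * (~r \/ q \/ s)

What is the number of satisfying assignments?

18

Split on r, then t.
  r=1, t=1: 9 of the 16 assignments to (p,q,s,u) work.
  r=1, t=0: remaining (p,q,s,u) ∈ {(0,1,0,1); (1,1,0,1)} — 2.
  r=0, t=1: remaining (p,q,s,u) ∈ {(0,0,1,0); (0,0,1,1); (0,1,1,0); (0,1,1,1)} — 4.
  r=0, t=0: remaining (p,q,s,u) ∈ {(0,0,1,0); (1,0,0,0); (1,0,1,0)} — 3.
Total: 9 + 2 + 4 + 3 = 18.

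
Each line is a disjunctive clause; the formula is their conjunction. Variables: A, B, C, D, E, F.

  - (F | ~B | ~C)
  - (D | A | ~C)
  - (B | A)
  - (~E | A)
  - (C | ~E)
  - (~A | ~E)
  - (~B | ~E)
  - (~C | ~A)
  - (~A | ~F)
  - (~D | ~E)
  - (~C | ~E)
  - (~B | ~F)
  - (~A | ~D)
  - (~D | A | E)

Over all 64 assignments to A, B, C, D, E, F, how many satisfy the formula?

3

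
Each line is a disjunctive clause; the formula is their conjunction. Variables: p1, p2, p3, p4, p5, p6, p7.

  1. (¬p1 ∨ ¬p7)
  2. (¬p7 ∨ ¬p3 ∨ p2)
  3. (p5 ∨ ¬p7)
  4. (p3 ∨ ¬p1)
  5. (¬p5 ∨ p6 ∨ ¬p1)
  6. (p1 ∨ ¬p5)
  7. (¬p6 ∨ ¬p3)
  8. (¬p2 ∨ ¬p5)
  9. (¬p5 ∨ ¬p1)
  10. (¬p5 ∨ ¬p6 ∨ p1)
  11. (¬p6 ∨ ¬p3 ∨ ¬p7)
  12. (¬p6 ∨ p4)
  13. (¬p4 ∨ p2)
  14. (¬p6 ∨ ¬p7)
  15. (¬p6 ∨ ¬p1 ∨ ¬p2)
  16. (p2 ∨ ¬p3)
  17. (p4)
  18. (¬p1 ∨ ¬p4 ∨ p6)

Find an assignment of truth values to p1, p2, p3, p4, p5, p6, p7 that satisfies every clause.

p1=False  p2=True  p3=True  p4=True  p5=False  p6=False  p7=False

Unit propagation: (p4) forces p4 = True.
The clause (p2) is unit: p2 must be True.
Unit propagation: (¬p5) forces p5 = False.
The clause (¬p7) is unit: p7 must be False.
Pure literal: p1 appears only negated; assign p1 = False.
Try p3 = True.
  then p6 is forced to False.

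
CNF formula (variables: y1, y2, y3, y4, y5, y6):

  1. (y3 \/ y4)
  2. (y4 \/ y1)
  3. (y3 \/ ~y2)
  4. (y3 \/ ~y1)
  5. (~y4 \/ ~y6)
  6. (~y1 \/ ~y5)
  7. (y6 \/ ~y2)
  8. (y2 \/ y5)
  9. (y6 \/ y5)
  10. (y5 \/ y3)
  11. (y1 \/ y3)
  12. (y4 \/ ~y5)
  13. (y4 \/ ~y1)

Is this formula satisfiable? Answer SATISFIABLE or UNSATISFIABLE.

SATISFIABLE

y3 occurs only positively in the remaining clauses — set y3 = True.
Try y1 = False.
  then y4 is forced to True.
  then y6 is forced to False.
  then y2 is forced to False.
  then y5 is forced to True.
Every clause has at least one true literal under this assignment.
So y1=False, y2=False, y3=True, y4=True, y5=True, y6=False is a satisfying assignment.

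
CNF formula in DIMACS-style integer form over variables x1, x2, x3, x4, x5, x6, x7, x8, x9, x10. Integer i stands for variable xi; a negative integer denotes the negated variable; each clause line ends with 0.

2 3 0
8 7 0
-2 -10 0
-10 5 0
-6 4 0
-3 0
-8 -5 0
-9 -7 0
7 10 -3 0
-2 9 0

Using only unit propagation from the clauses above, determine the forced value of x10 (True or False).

False

(~x3) stands alone — x3 = False.
In (x2 \/ x3), x3 is now false; x2 must hold, so x2 = True.
(~x10 \/ ~x2): since x2 = True, the clause reduces to (~x10). x10 = False.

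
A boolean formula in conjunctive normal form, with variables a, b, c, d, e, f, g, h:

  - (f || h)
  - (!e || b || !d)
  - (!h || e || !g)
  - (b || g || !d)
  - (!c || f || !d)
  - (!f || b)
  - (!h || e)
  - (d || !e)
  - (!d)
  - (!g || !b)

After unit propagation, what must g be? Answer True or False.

False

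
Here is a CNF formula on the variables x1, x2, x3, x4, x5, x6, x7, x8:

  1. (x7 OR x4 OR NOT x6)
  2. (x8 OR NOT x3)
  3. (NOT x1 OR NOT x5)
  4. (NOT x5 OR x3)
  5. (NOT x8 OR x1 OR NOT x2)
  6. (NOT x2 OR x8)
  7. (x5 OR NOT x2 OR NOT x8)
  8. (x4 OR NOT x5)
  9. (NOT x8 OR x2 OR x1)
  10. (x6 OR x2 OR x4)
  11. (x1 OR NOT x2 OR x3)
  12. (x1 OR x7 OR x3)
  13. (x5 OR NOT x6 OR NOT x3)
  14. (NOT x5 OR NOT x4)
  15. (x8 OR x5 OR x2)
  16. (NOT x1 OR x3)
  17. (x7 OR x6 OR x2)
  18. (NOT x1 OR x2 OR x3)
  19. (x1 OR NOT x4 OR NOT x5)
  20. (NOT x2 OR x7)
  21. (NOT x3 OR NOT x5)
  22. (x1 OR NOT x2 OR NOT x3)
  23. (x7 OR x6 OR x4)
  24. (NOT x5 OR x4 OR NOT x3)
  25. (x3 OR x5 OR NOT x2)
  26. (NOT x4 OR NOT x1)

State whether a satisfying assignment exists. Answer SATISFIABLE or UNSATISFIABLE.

UNSATISFIABLE

x2 = True:
  propagation gives x8=True, x1=True, x5=False; an empty clause results — contradiction.
x2 = False:
  x5 = True:
    propagation gives x1=False, x3=True; an empty clause results — contradiction.
  x5 = False:
    propagation gives x8=True, x1=True, x3=True, x6=False; an empty clause results — contradiction.
Every branch closes, so no satisfying assignment exists.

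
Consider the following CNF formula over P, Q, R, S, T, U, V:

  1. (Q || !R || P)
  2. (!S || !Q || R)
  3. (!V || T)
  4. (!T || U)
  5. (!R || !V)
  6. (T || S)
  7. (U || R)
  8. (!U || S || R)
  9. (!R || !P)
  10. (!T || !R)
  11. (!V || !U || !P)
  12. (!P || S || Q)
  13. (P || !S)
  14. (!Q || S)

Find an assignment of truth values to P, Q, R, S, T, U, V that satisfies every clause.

V occurs only negated in the remaining clauses — set V = False.
Set P = True and propagate.
  then R is forced to False.
  then U is forced to True.
  then S is forced to True.
  then Q is forced to False.
T is now unconstrained; take T = False.
Every clause has at least one true literal under this assignment.

P=T  Q=F  R=F  S=T  T=F  U=T  V=F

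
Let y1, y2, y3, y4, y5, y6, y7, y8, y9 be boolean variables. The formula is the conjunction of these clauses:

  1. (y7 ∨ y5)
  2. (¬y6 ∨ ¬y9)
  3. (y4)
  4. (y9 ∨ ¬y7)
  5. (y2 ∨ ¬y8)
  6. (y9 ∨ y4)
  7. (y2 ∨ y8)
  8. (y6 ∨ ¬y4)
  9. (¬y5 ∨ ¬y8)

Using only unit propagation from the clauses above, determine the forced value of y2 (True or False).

True

(y4) stands alone — y4 = True.
(¬y4 ∨ y6): since y4 = True, the clause reduces to (y6). y6 = True.
(¬y9 ∨ ¬y6): since y6 = True, the clause reduces to (¬y9). y9 = False.
(¬y7 ∨ y9): since y9 = False, the clause reduces to (¬y7). y7 = False.
From (y7 ∨ y5) and y7 = False: y5 = True.
From (¬y5 ∨ ¬y8) and y5 = True: y8 = False.
(y8 ∨ y2): since y8 = False, the clause reduces to (y2). y2 = True.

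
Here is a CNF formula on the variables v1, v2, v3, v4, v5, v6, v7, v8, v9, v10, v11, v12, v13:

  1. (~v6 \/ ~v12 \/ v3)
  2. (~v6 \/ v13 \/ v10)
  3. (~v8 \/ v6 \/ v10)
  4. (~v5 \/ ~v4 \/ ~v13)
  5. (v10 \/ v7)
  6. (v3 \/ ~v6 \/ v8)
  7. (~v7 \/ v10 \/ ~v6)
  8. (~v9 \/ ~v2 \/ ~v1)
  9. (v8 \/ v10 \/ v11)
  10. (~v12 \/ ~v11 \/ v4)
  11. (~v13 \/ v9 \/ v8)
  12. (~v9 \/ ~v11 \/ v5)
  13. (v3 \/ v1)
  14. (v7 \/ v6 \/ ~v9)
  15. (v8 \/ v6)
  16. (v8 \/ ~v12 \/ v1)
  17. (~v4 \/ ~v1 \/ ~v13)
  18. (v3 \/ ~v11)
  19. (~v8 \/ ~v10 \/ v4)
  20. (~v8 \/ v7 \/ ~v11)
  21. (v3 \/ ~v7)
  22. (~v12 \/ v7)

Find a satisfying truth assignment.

v1=False, v2=True, v3=True, v4=True, v5=False, v6=False, v7=True, v8=True, v9=False, v10=True, v11=True, v12=False, v13=True

Pure literal: v3 appears only positively; assign v3 = True.
v12 occurs only negated in the remaining clauses — set v12 = False.
Branch on v1: take v1 = False.
For the remaining variables, v2 = True, v4 = True, v5 = False, v6 = False, v7 = True, v8 = True, v9 = False, v10 = True, v11 = True, v13 = True works.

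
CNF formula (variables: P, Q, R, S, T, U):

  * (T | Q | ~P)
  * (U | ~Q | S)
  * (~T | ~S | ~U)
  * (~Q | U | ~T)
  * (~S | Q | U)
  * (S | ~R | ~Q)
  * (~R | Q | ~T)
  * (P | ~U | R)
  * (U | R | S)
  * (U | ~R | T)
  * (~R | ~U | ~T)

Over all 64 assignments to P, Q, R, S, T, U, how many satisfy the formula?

Split on U, then Q.
  U=T, Q=T: 5 of the 16 assignments to (P,R,S,T) work.
  U=T, Q=F: remaining (P,R,S,T) ∈ {(F,T,F,F); (F,T,T,F); (T,F,F,T)} — 3.
  U=F, Q=T: remaining (P,R,S,T) ∈ {(F,F,T,F); (T,F,T,F)} — 2.
  U=F, Q=F: a clause becomes empty — 0.
Total: 5 + 3 + 2 + 0 = 10.

10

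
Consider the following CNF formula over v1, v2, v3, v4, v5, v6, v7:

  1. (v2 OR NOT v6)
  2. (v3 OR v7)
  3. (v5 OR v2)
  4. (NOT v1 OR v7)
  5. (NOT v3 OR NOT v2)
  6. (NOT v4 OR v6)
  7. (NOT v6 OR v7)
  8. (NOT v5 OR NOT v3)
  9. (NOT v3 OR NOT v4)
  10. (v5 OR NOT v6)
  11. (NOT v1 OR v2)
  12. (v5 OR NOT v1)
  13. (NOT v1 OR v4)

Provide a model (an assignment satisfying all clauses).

v1=F, v2=T, v3=F, v4=F, v5=T, v6=F, v7=T

Check each clause:
  1. (v2 OR NOT v6) — NOT v6 is true.
  2. (v3 OR v7) — v7 is true.
  3. (v2 OR v5) — v2 is true.
  4. (v7 OR NOT v1) — NOT v1 is true.
  5. (NOT v3 OR NOT v2) — NOT v3 is true.
  6. (NOT v4 OR v6) — NOT v4 is true.
  7. (v7 OR NOT v6) — NOT v6 is true.
  8. (NOT v3 OR NOT v5) — NOT v3 is true.
  9. (NOT v4 OR NOT v3) — NOT v4 is true.
  10. (NOT v6 OR v5) — NOT v6 is true.
  11. (NOT v1 OR v2) — v2 is true.
  12. (v5 OR NOT v1) — v5 is true.
  13. (NOT v1 OR v4) — NOT v1 is true.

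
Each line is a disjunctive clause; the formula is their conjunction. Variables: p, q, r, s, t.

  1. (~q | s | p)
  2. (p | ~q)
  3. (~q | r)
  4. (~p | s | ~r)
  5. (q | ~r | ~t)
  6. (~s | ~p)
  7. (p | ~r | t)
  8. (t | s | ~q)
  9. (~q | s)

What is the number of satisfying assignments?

6

The models are:
  p=0 q=0 r=0 s=0 t=0
  p=0 q=0 r=0 s=0 t=1
  p=0 q=0 r=0 s=1 t=0
  p=0 q=0 r=0 s=1 t=1
  p=1 q=0 r=0 s=0 t=0
  p=1 q=0 r=0 s=0 t=1
That's 6 in total.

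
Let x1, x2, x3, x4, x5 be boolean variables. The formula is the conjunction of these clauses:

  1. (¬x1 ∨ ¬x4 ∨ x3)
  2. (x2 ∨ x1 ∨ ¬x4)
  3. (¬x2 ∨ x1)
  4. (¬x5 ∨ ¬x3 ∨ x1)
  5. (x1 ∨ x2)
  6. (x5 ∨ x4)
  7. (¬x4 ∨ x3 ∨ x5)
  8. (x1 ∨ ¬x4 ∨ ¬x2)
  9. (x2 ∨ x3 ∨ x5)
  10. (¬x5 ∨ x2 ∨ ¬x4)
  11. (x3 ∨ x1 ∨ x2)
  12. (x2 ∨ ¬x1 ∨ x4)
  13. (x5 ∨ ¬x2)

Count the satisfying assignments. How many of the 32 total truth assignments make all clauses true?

Satisfying assignments:
  x1=T x2=F x3=T x4=T x5=F
  x1=T x2=T x3=F x4=F x5=T
  x1=T x2=T x3=T x4=F x5=T
  x1=T x2=T x3=T x4=T x5=T
Count: 4.

4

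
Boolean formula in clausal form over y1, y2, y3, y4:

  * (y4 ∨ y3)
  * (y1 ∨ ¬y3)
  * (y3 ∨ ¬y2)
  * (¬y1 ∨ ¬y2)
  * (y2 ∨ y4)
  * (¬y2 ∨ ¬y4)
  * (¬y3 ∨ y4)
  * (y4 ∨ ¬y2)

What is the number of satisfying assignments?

The models are:
  y1=F y2=F y3=F y4=T
  y1=T y2=F y3=F y4=T
  y1=T y2=F y3=T y4=T
That's 3 in total.

3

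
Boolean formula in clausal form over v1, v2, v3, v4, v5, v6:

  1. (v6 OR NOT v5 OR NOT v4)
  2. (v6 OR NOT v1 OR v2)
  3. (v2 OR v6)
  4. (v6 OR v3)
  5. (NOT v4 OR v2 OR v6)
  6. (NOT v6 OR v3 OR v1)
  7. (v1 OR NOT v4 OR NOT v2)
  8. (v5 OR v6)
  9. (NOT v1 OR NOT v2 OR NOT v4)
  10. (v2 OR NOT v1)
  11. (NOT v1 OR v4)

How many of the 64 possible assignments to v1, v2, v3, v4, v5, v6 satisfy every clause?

Case analysis on v6 and v1:
  v6=T, v1=T: a clause becomes empty — 0.
  v6=T, v1=F: v5 free; 3 ways for (v2,v3,v4) × 2^1 = 6.
  v6=F, v1=T: a clause becomes empty — 0.
  v6=F, v1=F: remaining (v2,v3,v4,v5) ∈ {(T,T,F,T)} — 1.
Total: 0 + 6 + 0 + 1 = 7.

7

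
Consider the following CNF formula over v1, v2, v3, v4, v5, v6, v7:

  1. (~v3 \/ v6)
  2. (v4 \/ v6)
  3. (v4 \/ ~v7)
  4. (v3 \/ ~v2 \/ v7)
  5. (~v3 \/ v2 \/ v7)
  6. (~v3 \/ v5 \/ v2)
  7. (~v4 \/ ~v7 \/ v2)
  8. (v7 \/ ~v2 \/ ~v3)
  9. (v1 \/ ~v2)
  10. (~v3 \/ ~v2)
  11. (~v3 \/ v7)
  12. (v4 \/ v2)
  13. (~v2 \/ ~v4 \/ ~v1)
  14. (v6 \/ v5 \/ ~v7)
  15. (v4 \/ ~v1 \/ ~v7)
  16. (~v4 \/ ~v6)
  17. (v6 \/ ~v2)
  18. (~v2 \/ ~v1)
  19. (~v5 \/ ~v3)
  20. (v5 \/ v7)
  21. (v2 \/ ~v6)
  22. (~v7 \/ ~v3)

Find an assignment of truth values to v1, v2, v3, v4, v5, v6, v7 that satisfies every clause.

v1=False, v2=False, v3=False, v4=True, v5=True, v6=False, v7=False

Check each clause:
  1. (~v3 \/ v6) — ~v3 is true.
  2. (v6 \/ v4) — v4 is true.
  3. (v4 \/ ~v7) — ~v7 is true.
  4. (~v2 \/ v3 \/ v7) — ~v2 is true.
  5. (v2 \/ ~v3 \/ v7) — ~v3 is true.
  6. (v5 \/ ~v3 \/ v2) — v5 is true.
  7. (~v4 \/ ~v7 \/ v2) — ~v7 is true.
  8. (v7 \/ ~v2 \/ ~v3) — ~v3 is true.
  9. (v1 \/ ~v2) — ~v2 is true.
  10. (~v2 \/ ~v3) — ~v3 is true.
  11. (~v3 \/ v7) — ~v3 is true.
  12. (v2 \/ v4) — v4 is true.
  13. (~v4 \/ ~v2 \/ ~v1) — ~v2 is true.
  14. (~v7 \/ v6 \/ v5) — ~v7 is true.
  15. (~v1 \/ v4 \/ ~v7) — ~v7 is true.
  16. (~v6 \/ ~v4) — ~v6 is true.
  17. (~v2 \/ v6) — ~v2 is true.
  18. (~v2 \/ ~v1) — ~v2 is true.
  19. (~v3 \/ ~v5) — ~v3 is true.
  20. (v7 \/ v5) — v5 is true.
  21. (~v6 \/ v2) — ~v6 is true.
  22. (~v7 \/ ~v3) — ~v7 is true.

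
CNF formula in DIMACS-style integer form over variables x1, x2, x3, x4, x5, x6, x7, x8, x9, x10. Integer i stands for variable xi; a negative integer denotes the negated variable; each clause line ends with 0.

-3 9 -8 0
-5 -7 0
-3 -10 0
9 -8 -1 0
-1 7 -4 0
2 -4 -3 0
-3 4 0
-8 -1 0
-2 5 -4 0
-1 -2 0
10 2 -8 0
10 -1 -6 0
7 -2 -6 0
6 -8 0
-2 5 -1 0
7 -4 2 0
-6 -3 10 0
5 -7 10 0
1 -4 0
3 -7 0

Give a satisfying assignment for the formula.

x1 = True, x2 = False, x3 = False, x4 = False, x5 = True, x6 = False, x7 = False, x8 = False, x9 = False, x10 = True

Check each clause:
  1. (x9 OR NOT x8 OR NOT x3) — NOT x8 is true.
  2. (NOT x5 OR NOT x7) — NOT x7 is true.
  3. (NOT x3 OR NOT x10) — NOT x3 is true.
  4. (x9 OR NOT x1 OR NOT x8) — NOT x8 is true.
  5. (x7 OR NOT x1 OR NOT x4) — NOT x4 is true.
  6. (NOT x3 OR x2 OR NOT x4) — NOT x4 is true.
  7. (NOT x3 OR x4) — NOT x3 is true.
  8. (NOT x1 OR NOT x8) — NOT x8 is true.
  9. (NOT x2 OR x5 OR NOT x4) — NOT x4 is true.
  10. (NOT x1 OR NOT x2) — NOT x2 is true.
  11. (x10 OR x2 OR NOT x8) — NOT x8 is true.
  12. (NOT x1 OR NOT x6 OR x10) — x10 is true.
  13. (NOT x2 OR x7 OR NOT x6) — NOT x6 is true.
  14. (x6 OR NOT x8) — NOT x8 is true.
  15. (NOT x1 OR NOT x2 OR x5) — x5 is true.
  16. (x2 OR x7 OR NOT x4) — NOT x4 is true.
  17. (NOT x6 OR x10 OR NOT x3) — NOT x6 is true.
  18. (x10 OR x5 OR NOT x7) — NOT x7 is true.
  19. (NOT x4 OR x1) — x1 is true.
  20. (NOT x7 OR x3) — NOT x7 is true.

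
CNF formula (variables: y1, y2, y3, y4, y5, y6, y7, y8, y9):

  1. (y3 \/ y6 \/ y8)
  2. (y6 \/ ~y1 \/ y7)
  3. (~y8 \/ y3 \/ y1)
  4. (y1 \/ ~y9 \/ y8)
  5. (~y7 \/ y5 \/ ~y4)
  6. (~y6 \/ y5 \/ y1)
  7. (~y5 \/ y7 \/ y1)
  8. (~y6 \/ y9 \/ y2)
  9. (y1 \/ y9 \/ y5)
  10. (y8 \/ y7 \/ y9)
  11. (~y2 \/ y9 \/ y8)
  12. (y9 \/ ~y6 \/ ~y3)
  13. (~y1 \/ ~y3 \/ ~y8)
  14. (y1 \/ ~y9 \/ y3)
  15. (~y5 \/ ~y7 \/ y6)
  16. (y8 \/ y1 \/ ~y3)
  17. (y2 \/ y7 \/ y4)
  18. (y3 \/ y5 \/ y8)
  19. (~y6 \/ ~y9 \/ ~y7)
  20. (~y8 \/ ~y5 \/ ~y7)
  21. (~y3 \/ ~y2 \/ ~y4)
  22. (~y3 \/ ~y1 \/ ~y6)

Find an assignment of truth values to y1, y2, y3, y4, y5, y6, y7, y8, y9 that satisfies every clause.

y1=False, y2=False, y3=True, y4=False, y5=False, y6=False, y7=True, y8=True, y9=True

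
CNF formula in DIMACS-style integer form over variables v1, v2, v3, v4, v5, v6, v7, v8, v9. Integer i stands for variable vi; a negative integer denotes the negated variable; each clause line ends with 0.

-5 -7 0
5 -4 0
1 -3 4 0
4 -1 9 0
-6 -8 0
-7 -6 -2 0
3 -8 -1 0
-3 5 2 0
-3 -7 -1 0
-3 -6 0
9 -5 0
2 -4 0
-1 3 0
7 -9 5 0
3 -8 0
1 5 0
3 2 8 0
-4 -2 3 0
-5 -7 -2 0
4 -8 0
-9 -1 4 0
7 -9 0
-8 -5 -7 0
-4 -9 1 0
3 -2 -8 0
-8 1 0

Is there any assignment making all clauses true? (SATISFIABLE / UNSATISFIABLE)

UNSATISFIABLE

v3 = True:
  v5 = True:
    propagation gives v7=False, v9=True; an empty clause results — contradiction.
  v5 = False:
    propagation gives v4=False, v1=True, v9=True; an empty clause results — contradiction.
v3 = False:
  propagation gives v1=False, v8=False, v5=True, v7=False; an empty clause results — contradiction.
Every branch closes, so no satisfying assignment exists.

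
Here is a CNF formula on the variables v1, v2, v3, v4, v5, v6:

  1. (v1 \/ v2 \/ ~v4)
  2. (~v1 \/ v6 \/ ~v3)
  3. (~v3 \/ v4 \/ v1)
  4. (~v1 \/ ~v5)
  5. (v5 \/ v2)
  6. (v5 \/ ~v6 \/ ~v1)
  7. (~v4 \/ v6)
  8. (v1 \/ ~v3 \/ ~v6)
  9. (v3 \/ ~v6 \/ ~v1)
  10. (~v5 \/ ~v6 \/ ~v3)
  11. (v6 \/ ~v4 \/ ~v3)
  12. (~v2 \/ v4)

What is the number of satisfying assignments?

The models are:
  v1=F v2=F v3=F v4=F v5=T v6=F
  v1=F v2=F v3=F v4=F v5=T v6=T
  v1=F v2=T v3=F v4=T v5=F v6=T
  v1=F v2=T v3=F v4=T v5=T v6=T
Count: 4.

4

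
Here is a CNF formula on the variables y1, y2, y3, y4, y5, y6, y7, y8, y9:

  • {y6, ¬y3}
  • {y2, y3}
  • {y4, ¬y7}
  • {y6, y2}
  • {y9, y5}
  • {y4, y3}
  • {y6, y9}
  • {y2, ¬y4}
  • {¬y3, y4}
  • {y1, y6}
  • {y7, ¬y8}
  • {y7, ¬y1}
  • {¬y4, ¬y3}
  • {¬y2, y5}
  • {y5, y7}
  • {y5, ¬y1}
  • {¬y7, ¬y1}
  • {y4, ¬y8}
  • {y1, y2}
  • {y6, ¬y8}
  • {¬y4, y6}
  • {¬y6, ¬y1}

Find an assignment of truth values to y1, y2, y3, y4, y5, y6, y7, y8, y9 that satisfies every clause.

y1=F, y2=T, y3=F, y4=T, y5=T, y6=T, y7=T, y8=T, y9=T

y5 occurs only positively in the remaining clauses — set y5 = True.
Pure literal: y9 appears only positively; assign y9 = True.
Set y1 = False and propagate.
  then y6 is forced to True.
  then y2 is forced to True.
Try y3 = False.
  then y4 is forced to True.
For the remaining variables, y7 = True, y8 = True works.
Every clause has at least one true literal under this assignment.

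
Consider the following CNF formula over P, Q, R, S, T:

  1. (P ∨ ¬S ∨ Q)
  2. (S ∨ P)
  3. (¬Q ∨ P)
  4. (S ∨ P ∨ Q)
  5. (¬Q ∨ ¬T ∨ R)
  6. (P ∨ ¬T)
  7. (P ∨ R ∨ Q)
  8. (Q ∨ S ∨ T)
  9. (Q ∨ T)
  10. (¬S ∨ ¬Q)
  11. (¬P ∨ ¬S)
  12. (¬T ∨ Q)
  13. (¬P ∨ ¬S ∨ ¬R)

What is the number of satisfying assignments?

The models are:
  P=T Q=T R=F S=F T=F
  P=T Q=T R=T S=F T=F
  P=T Q=T R=T S=F T=T
Count: 3.

3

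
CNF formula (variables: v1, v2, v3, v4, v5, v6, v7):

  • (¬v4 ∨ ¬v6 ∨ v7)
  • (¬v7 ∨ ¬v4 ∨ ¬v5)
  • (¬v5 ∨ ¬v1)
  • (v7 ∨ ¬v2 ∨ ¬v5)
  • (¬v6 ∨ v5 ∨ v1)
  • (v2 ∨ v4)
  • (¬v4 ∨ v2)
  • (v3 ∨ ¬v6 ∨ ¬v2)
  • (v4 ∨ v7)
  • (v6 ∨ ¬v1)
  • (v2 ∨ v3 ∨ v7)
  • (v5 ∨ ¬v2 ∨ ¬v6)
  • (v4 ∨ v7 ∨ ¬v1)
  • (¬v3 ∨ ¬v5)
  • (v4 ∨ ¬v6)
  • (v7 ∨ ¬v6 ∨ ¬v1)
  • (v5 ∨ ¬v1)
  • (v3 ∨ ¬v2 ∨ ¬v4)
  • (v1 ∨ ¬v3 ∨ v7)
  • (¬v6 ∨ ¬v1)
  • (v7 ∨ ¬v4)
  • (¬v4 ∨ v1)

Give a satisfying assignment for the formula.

Branch on v1: take v1 = False.
  then v4 is forced to False.
  then v2 is forced to True.
  then v7 is forced to True.
  then v6 is forced to False.
The remaining clauses are satisfied by v3 = True, v5 = False.
Check each clause:
  1. (¬v6 ∨ ¬v4 ∨ v7) — ¬v6 is true.
  2. (¬v4 ∨ ¬v5 ∨ ¬v7) — ¬v5 is true.
  3. (¬v1 ∨ ¬v5) — ¬v5 is true.
  4. (¬v2 ∨ ¬v5 ∨ v7) — ¬v5 is true.
  5. (v1 ∨ v5 ∨ ¬v6) — ¬v6 is true.
  6. (v4 ∨ v2) — v2 is true.
  7. (¬v4 ∨ v2) — v2 is true.
  8. (v3 ∨ ¬v6 ∨ ¬v2) — ¬v6 is true.
  9. (v7 ∨ v4) — v7 is true.
  10. (¬v1 ∨ v6) — ¬v1 is true.
  11. (v3 ∨ v2 ∨ v7) — v2 is true.
  12. (¬v2 ∨ v5 ∨ ¬v6) — ¬v6 is true.
  13. (¬v1 ∨ v7 ∨ v4) — ¬v1 is true.
  14. (¬v5 ∨ ¬v3) — ¬v5 is true.
  15. (¬v6 ∨ v4) — ¬v6 is true.
  16. (v7 ∨ ¬v6 ∨ ¬v1) — ¬v6 is true.
  17. (¬v1 ∨ v5) — ¬v1 is true.
  18. (¬v4 ∨ ¬v2 ∨ v3) — v3 is true.
  19. (v7 ∨ v1 ∨ ¬v3) — v7 is true.
  20. (¬v1 ∨ ¬v6) — ¬v6 is true.
  21. (¬v4 ∨ v7) — ¬v4 is true.
  22. (¬v4 ∨ v1) — ¬v4 is true.

v1=F, v2=T, v3=T, v4=F, v5=F, v6=F, v7=T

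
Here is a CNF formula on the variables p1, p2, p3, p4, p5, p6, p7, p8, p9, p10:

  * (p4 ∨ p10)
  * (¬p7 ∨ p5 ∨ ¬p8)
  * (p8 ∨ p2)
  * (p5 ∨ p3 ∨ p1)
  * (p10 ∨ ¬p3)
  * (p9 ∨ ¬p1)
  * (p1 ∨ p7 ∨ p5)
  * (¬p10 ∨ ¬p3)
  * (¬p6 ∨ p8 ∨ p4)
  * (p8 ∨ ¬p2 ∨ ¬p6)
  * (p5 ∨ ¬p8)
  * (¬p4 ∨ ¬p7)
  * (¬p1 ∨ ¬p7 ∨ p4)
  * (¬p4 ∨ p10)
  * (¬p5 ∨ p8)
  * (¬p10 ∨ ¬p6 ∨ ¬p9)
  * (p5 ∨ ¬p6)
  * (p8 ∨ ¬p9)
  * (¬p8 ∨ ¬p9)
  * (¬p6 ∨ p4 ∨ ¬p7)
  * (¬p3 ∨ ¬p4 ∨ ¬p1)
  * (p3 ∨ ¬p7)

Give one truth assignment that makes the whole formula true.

p1=False, p2=True, p3=False, p4=True, p5=True, p6=False, p7=False, p8=True, p9=False, p10=True

p6 occurs only negated in the remaining clauses — set p6 = False.
Set p1 = False and propagate.
Try p2 = True.
For the remaining variables, p3 = False, p4 = True, p5 = True, p7 = False, p8 = True, p9 = False, p10 = True works.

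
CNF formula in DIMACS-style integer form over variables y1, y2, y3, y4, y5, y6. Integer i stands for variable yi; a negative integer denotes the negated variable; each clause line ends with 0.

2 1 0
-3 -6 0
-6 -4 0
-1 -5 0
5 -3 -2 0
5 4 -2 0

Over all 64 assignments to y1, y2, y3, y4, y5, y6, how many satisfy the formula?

12

Split on y2, then y5.
  y2=T, y5=T: 5 of the 16 assignments to (y1,y3,y4,y6) work.
  y2=T, y5=F: remaining (y1,y3,y4,y6) ∈ {(F,F,T,F); (T,F,T,F)} — 2.
  y2=F, y5=T: a clause becomes empty — 0.
  y2=F, y5=F: 5 of the 16 assignments to (y1,y3,y4,y6) work.
Total: 5 + 2 + 0 + 5 = 12.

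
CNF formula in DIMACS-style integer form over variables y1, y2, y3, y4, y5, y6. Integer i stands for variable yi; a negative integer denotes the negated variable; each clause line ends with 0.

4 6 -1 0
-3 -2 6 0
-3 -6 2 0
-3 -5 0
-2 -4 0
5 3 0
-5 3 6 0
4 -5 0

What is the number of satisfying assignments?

7

The models are:
  y1=F y2=F y3=F y4=T y5=T y6=T
  y1=F y2=F y3=T y4=F y5=F y6=F
  y1=F y2=F y3=T y4=T y5=F y6=F
  y1=F y2=T y3=T y4=F y5=F y6=T
  y1=T y2=F y3=F y4=T y5=T y6=T
  y1=T y2=F y3=T y4=T y5=F y6=F
  y1=T y2=T y3=T y4=F y5=F y6=T
That's 7 in total.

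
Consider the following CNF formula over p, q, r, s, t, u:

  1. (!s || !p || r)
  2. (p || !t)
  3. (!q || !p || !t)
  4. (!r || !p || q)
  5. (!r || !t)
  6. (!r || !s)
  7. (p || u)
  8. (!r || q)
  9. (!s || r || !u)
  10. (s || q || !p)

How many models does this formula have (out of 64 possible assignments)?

Satisfying assignments:
  p=0 q=0 r=0 s=0 t=0 u=1
  p=0 q=1 r=0 s=0 t=0 u=1
  p=0 q=1 r=1 s=0 t=0 u=1
  p=1 q=1 r=0 s=0 t=0 u=0
  p=1 q=1 r=0 s=0 t=0 u=1
  p=1 q=1 r=1 s=0 t=0 u=0
  p=1 q=1 r=1 s=0 t=0 u=1
That's 7 in total.

7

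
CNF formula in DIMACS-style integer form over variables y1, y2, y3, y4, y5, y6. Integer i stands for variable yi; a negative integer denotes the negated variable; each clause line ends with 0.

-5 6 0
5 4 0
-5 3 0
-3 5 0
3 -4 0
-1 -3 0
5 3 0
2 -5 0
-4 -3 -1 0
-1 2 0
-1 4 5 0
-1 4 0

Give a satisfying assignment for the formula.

y1=0, y2=1, y3=1, y4=0, y5=1, y6=1

Pure literal: y1 appears only negated; assign y1 = False.
y2 occurs only positively in the remaining clauses — set y2 = True.
Branch on y3: take y3 = True.
  then y5 is forced to True.
  then y6 is forced to True.
y4 is now unconstrained; take y4 = False.
Every clause has at least one true literal under this assignment.
Check each clause:
  1. (y6 OR NOT y5) — y6 is true.
  2. (y4 OR y5) — y5 is true.
  3. (y3 OR NOT y5) — y3 is true.
  4. (y5 OR NOT y3) — y5 is true.
  5. (y3 OR NOT y4) — y3 is true.
  6. (NOT y1 OR NOT y3) — NOT y1 is true.
  7. (y3 OR y5) — y3 is true.
  8. (NOT y5 OR y2) — y2 is true.
  9. (NOT y1 OR NOT y4 OR NOT y3) — NOT y4 is true.
  10. (y2 OR NOT y1) — y2 is true.
  11. (NOT y1 OR y4 OR y5) — y5 is true.
  12. (NOT y1 OR y4) — NOT y1 is true.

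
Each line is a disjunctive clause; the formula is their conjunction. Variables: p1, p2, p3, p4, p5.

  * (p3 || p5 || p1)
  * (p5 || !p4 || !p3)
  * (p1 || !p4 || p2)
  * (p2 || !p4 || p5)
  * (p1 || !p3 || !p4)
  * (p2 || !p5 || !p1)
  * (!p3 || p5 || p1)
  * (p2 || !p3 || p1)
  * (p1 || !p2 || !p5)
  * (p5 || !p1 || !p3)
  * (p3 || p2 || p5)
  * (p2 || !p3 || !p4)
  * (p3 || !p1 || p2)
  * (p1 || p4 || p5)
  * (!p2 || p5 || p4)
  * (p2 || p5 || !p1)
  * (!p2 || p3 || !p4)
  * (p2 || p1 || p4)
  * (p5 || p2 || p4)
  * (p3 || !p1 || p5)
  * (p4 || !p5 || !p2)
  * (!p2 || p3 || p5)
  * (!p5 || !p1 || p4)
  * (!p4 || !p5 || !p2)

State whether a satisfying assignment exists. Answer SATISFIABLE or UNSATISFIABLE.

p5 = True:
  p2 = True:
    propagation gives p1=True, p4=True; an empty clause results — contradiction.
  p2 = False:
    propagation gives p1=False, p4=False; an empty clause results — contradiction.
p5 = False:
  p2 = True:
    propagation gives p4=True, p3=False; an empty clause results — contradiction.
  p2 = False:
    propagation gives p4=False; an empty clause results — contradiction.
Every branch closes, so no satisfying assignment exists.

UNSATISFIABLE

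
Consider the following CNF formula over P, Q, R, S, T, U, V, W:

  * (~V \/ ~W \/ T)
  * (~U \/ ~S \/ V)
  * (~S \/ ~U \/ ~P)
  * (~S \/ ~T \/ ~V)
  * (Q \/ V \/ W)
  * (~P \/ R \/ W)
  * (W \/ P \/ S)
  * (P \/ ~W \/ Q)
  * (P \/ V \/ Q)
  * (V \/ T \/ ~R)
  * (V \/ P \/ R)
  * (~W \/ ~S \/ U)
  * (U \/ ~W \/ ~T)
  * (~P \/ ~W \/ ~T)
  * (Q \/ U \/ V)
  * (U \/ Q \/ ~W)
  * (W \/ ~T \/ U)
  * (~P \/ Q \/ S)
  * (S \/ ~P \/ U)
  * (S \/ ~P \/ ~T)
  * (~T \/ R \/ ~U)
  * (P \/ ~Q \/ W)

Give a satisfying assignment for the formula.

Try P = False.
Set Q = False and propagate.
  then W is forced to False.
  then V is forced to True.
  then S is forced to True.
  then T is forced to False.
R, U are now unconstrained; take R = False, U = True.

P = False, Q = False, R = False, S = True, T = False, U = True, V = True, W = False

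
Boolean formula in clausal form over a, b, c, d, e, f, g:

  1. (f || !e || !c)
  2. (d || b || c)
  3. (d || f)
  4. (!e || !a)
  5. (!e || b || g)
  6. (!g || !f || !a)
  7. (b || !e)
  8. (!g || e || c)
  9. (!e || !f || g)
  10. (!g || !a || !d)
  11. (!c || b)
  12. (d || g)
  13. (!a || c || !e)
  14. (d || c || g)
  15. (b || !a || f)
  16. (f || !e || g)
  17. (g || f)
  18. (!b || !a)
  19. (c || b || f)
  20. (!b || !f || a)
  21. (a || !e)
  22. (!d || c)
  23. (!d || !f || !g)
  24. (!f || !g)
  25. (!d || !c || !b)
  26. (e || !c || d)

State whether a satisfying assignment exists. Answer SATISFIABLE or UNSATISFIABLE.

f = True:
  propagation gives g=False, e=False, d=True, c=True; an empty clause results — contradiction.
f = False:
  propagation gives d=True, g=True, a=False, e=False; an empty clause results — contradiction.
Every branch closes, so no satisfying assignment exists.

UNSATISFIABLE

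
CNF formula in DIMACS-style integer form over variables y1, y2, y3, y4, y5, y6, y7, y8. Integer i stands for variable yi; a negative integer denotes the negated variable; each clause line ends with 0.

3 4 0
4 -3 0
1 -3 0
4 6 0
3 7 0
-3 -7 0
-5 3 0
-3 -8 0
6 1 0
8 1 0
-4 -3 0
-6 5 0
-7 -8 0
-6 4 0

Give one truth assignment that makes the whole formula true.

y1 = T, y2 = F, y3 = F, y4 = T, y5 = F, y6 = F, y7 = T, y8 = F

Pure literal: y1 appears only positively; assign y1 = True.
Set y3 = False and propagate.
  then y4 is forced to True.
  then y7 is forced to True.
  then y5 is forced to False.
  then y6 is forced to False.
  then y8 is forced to False.
y2 is now unconstrained; take y2 = False.
Every clause has at least one true literal under this assignment.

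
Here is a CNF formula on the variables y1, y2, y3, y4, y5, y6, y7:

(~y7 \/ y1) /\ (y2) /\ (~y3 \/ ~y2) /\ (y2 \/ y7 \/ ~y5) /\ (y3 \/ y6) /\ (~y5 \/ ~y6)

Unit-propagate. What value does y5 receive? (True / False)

False

(y2) is a unit clause: y2 = True.
In (~y3 \/ ~y2), ~y2 is now false; ~y3 must hold, so y3 = False.
(y3 \/ y6): since y3 = False, the clause reduces to (y6). y6 = True.
(~y5 \/ ~y6): since y6 = True, the clause reduces to (~y5). y5 = False.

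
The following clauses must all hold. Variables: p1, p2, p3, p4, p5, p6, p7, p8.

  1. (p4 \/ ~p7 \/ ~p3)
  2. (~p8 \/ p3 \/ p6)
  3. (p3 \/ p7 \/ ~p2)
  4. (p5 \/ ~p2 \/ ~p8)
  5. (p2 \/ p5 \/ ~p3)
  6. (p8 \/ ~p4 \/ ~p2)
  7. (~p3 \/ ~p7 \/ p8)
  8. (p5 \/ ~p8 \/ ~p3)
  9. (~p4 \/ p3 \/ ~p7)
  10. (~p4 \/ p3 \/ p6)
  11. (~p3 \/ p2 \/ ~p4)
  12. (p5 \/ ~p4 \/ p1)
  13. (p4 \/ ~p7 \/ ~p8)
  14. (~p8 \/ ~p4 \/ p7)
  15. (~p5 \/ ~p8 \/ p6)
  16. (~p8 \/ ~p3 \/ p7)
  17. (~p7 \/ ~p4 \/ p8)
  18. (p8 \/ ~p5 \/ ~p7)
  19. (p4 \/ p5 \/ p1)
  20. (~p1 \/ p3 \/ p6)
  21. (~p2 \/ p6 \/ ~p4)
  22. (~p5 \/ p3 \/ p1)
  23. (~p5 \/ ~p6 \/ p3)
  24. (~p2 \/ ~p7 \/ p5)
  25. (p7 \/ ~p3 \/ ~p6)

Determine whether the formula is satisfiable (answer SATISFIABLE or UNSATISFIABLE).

Branch on p1: take p1 = True.
For the remaining variables, p2 = False, p3 = True, p4 = False, p5 = True, p6 = False, p7 = False, p8 = False works.
So p1=T  p2=F  p3=T  p4=F  p5=T  p6=F  p7=F  p8=F is a satisfying assignment.

SATISFIABLE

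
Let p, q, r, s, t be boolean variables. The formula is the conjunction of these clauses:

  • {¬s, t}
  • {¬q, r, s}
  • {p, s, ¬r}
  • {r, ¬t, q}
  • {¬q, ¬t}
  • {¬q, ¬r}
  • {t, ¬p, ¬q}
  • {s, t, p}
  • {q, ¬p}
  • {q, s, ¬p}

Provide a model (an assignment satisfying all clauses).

Branch on p: take p = False.
The remaining clauses are satisfied by q = False, r = True, s = True, t = True.
Every clause has at least one true literal under this assignment.
Check each clause:
  1. {¬s, t} — t is true.
  2. {¬q, s, r} — r is true.
  3. {p, ¬r, s} — s is true.
  4. {q, ¬t, r} — r is true.
  5. {¬q, ¬t} — ¬q is true.
  6. {¬r, ¬q} — ¬q is true.
  7. {¬q, t, ¬p} — t is true.
  8. {p, s, t} — s is true.
  9. {q, ¬p} — ¬p is true.
  10. {s, ¬p, q} — s is true.

p=F, q=F, r=T, s=T, t=T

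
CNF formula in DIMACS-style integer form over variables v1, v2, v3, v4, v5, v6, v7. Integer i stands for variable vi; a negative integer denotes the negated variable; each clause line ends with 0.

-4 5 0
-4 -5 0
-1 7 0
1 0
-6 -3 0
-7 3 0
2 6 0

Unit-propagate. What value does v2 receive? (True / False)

Unit clause (v1) sets v1 = True.
(~v1 | v7) with v1 = True leaves only v7, so v7 = True.
(~v7 | v3): since v7 = True, the clause reduces to (v3). v3 = True.
From (~v6 | ~v3) and v3 = True: v6 = False.
In (v2 | v6), v6 is now false; v2 must hold, so v2 = True.

True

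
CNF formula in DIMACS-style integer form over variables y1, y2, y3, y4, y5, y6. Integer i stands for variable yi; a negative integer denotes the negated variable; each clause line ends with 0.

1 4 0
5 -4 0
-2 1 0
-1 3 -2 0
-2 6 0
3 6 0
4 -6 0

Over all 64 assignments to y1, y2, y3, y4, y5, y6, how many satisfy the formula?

9

Split on y1, then y2.
  y1=T, y2=T: remaining (y3,y4,y5,y6) ∈ {(T,T,T,T)} — 1.
  y1=T, y2=F: 5 of the 16 assignments to (y3,y4,y5,y6) work.
  y1=F, y2=T: a clause becomes empty — 0.
  y1=F, y2=F: remaining (y3,y4,y5,y6) ∈ {(F,T,T,T); (T,T,T,F); (T,T,T,T)} — 3.
Total: 1 + 5 + 0 + 3 = 9.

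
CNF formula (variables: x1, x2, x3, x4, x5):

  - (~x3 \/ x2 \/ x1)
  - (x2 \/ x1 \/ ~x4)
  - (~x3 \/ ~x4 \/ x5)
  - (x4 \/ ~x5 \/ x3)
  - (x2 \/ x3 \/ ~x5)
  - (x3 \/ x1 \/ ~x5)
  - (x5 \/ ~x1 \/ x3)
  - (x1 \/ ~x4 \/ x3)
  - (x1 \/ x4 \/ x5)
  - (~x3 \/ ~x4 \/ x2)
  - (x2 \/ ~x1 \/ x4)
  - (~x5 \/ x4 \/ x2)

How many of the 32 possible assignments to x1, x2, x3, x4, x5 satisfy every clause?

6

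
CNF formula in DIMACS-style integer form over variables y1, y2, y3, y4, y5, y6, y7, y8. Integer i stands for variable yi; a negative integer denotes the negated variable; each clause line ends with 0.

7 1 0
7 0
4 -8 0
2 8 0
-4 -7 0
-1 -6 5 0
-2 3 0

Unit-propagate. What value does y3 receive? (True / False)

(y7) stands alone — y7 = True.
From (NOT y7 OR NOT y4) and y7 = True: y4 = False.
From (NOT y8 OR y4) and y4 = False: y8 = False.
In (y8 OR y2), y8 is now false; y2 must hold, so y2 = True.
From (NOT y2 OR y3) and y2 = True: y3 = True.

True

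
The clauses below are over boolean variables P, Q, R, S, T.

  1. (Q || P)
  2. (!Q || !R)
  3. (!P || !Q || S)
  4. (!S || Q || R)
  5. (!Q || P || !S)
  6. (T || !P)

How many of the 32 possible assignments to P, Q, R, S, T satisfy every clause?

6

The models are:
  P=0 Q=1 R=0 S=0 T=0
  P=0 Q=1 R=0 S=0 T=1
  P=1 Q=0 R=0 S=0 T=1
  P=1 Q=0 R=1 S=0 T=1
  P=1 Q=0 R=1 S=1 T=1
  P=1 Q=1 R=0 S=1 T=1
That's 6 in total.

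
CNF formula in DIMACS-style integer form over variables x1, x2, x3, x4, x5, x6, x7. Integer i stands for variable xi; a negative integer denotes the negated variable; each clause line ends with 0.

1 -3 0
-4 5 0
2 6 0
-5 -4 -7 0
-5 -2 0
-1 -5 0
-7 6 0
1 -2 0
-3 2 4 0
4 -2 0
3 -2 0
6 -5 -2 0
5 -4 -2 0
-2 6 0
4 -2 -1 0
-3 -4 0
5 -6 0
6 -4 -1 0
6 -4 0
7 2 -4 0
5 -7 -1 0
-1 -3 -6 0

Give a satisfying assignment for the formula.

x1 = F, x2 = F, x3 = F, x4 = F, x5 = T, x6 = T, x7 = F

Try x1 = False.
  then x3 is forced to False.
  then x2 is forced to False.
  then x6 is forced to True.
  then x5 is forced to True.
Branch on x4: take x4 = False.
x7 is now unconstrained; take x7 = False.
Check each clause:
  1. (NOT x3 OR x1) — NOT x3 is true.
  2. (NOT x4 OR x5) — NOT x4 is true.
  3. (x6 OR x2) — x6 is true.
  4. (NOT x4 OR NOT x5 OR NOT x7) — NOT x7 is true.
  5. (NOT x5 OR NOT x2) — NOT x2 is true.
  6. (NOT x5 OR NOT x1) — NOT x1 is true.
  7. (NOT x7 OR x6) — NOT x7 is true.
  8. (NOT x2 OR x1) — NOT x2 is true.
  9. (NOT x3 OR x2 OR x4) — NOT x3 is true.
  10. (x4 OR NOT x2) — NOT x2 is true.
  11. (x3 OR NOT x2) — NOT x2 is true.
  12. (x6 OR NOT x2 OR NOT x5) — x6 is true.
  13. (NOT x2 OR NOT x4 OR x5) — NOT x4 is true.
  14. (x6 OR NOT x2) — x6 is true.
  15. (NOT x1 OR NOT x2 OR x4) — NOT x1 is true.
  16. (NOT x4 OR NOT x3) — NOT x4 is true.
  17. (x5 OR NOT x6) — x5 is true.
  18. (x6 OR NOT x1 OR NOT x4) — NOT x4 is true.
  19. (NOT x4 OR x6) — NOT x4 is true.
  20. (NOT x4 OR x7 OR x2) — NOT x4 is true.
  21. (NOT x7 OR x5 OR NOT x1) — NOT x7 is true.
  22. (NOT x3 OR NOT x1 OR NOT x6) — NOT x3 is true.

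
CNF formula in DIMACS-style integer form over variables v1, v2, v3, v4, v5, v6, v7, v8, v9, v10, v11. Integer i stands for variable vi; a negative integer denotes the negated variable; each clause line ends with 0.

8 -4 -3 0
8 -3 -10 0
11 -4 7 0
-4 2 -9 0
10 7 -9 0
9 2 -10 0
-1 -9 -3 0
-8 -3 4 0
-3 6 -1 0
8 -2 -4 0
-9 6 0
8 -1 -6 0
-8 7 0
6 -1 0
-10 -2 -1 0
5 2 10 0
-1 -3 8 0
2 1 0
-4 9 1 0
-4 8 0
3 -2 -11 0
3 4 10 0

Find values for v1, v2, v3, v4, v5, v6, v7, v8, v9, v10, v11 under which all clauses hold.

v1=True, v2=True, v3=False, v4=True, v5=True, v6=True, v7=True, v8=True, v9=True, v10=False, v11=False

Check each clause:
  1. (NOT v4 OR NOT v3 OR v8) — v8 is true.
  2. (NOT v3 OR NOT v10 OR v8) — v8 is true.
  3. (v7 OR NOT v4 OR v11) — v7 is true.
  4. (NOT v4 OR v2 OR NOT v9) — v2 is true.
  5. (v7 OR v10 OR NOT v9) — v7 is true.
  6. (v9 OR v2 OR NOT v10) — v9 is true.
  7. (NOT v9 OR NOT v1 OR NOT v3) — NOT v3 is true.
  8. (v4 OR NOT v3 OR NOT v8) — v4 is true.
  9. (NOT v3 OR v6 OR NOT v1) — NOT v3 is true.
  10. (NOT v2 OR NOT v4 OR v8) — v8 is true.
  11. (NOT v9 OR v6) — v6 is true.
  12. (NOT v6 OR NOT v1 OR v8) — v8 is true.
  13. (NOT v8 OR v7) — v7 is true.
  14. (NOT v1 OR v6) — v6 is true.
  15. (NOT v10 OR NOT v1 OR NOT v2) — NOT v10 is true.
  16. (v10 OR v2 OR v5) — v2 is true.
  17. (NOT v1 OR NOT v3 OR v8) — v8 is true.
  18. (v1 OR v2) — v1 is true.
  19. (v1 OR v9 OR NOT v4) — v9 is true.
  20. (v8 OR NOT v4) — v8 is true.
  21. (v3 OR NOT v2 OR NOT v11) — NOT v11 is true.
  22. (v4 OR v10 OR v3) — v4 is true.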